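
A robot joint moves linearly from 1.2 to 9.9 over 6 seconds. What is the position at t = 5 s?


s = t/T = 5/6 = 0.8333
p(t) = p0 + (pf-p0)*s
= 1.2 + (9.9 - 1.2) * 0.8333
= 8.45


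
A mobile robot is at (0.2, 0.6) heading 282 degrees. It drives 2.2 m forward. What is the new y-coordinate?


y_new = y0 + d*sin(theta)
= 0.6 + 2.2*sin(282)
= 0.6 + -2.1519
= -1.5519


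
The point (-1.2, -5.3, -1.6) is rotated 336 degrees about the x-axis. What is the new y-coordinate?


Rotation about x-axis: y' = y*cos(theta) - z*sin(theta)
= -5.3 * 0.9135 - -1.6 * -0.4067
= -5.4926


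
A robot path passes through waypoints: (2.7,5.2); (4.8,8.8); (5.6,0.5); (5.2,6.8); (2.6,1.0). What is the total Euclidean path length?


Segment lengths:
  seg1 = sqrt((2.1)^2 + (3.6)^2) = 4.1677
  seg2 = sqrt((0.8)^2 + (-8.3)^2) = 8.3385
  seg3 = sqrt((-0.4)^2 + (6.3)^2) = 6.3127
  seg4 = sqrt((-2.6)^2 + (-5.8)^2) = 6.3561
Total = 25.175


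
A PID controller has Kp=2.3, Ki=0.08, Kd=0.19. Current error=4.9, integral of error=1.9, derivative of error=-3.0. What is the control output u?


u = Kp*e + Ki*int(e) + Kd*de/dt
= 2.3*4.9 + 0.08*1.9 + 0.19*(-3.0)
= 11.27 + 0.152 + -0.57
= 10.852


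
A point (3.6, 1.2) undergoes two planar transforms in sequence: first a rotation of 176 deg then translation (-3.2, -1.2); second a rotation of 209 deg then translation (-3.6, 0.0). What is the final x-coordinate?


After transform 1:
x1 = cos(176)*3.6 - sin(176)*1.2 + -3.2 = -6.8749
y1 = sin(176)*3.6 + cos(176)*1.2 + -1.2 = -2.146
After transform 2:
x2 = cos(209)*-6.8749 - sin(209)*-2.146 + -3.6
= 1.3726


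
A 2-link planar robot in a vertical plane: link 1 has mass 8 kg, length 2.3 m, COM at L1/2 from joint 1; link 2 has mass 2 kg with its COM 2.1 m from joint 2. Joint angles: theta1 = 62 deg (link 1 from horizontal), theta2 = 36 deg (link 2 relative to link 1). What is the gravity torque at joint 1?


Horizontal distance from joint 1 to link-1 COM:
  x_c1 = (L1/2)*cos(t1) = 1.15 * 0.4695 = 0.5399 m
Horizontal distance from joint 1 to link-2 COM:
  x_c2 = L1*cos(t1) + Lc2*cos(t1+t2)
       = 2.3*0.4695 + 2.1*-0.1392 = 0.7875 m
tau1 = m1*g*x_c1 + m2*g*x_c2
     = 8*9.81*0.5399 + 2*9.81*0.7875
     = 42.3707 + 15.4512
     = 57.8219 Nm


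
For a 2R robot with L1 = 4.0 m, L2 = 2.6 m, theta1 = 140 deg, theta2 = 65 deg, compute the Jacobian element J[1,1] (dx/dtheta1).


J[1,1] = -L1*sin(t1) - L2*sin(t1+t2)
= -4.0*sin(140) - 2.6*sin(205)
= -1.4723


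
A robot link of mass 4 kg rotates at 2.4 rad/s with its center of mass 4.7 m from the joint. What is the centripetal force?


F = m * omega^2 * r
= 4 * 2.4^2 * 4.7
= 4 * 5.76 * 4.7
= 108.288 N


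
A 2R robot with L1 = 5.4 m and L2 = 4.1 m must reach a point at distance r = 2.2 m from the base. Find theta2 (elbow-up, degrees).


cos(theta2) = (r^2 - L1^2 - L2^2) / (2*L1*L2)
cos(theta2) = (4.84 - 29.16 - 16.81) / 44.28
cos(theta2) = -0.928862
theta2 = 158.2581 degrees


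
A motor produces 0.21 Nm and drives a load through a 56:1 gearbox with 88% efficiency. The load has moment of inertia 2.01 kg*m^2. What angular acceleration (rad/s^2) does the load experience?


tau_out = tau_motor * N * eta
= 0.21 * 56 * 0.88 = 10.3488 Nm
alpha = tau_out / I = 10.3488 / 2.01
= 5.1487 rad/s^2


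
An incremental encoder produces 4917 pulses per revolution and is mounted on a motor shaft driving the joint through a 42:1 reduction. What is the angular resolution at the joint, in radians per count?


counts per rev = 4917
effective counts at joint = 4917 * 42 = 206514
resolution = 2*pi / 206514
= 3.0425e-05 rad/count


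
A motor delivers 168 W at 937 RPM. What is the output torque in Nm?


omega = 937 * 2*pi/60 = 98.1224 rad/s
tau = P / omega = 168 / 98.1224
= 1.7121 Nm


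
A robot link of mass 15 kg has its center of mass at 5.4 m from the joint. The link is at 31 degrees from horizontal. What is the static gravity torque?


tau = m*g*L*cos(angle)
= 15 * 9.81 * 5.4 * cos(31 deg)
= 15 * 9.81 * 5.4 * 0.8572
= 681.1137 Nm


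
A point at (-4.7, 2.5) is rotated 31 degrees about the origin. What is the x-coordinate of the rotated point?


x' = x*cos(theta) - y*sin(theta)
cos(31 deg) = 0.8572, sin(31 deg) = 0.515
x' = -4.7 * 0.8572 - 2.5 * 0.515
= -4.0287 - 1.2876
= -5.3163


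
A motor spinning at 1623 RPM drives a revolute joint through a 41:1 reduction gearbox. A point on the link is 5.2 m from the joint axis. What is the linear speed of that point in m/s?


omega_motor = 1623 * 2*pi/60 = 169.9602 rad/s
omega_joint = omega_motor / 41 = 4.1454 rad/s
v = omega_joint * r = 4.1454 * 5.2
= 21.5559 m/s


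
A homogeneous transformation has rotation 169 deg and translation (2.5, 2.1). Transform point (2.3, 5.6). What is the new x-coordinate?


x' = cos(theta)*px - sin(theta)*py + tx
= -0.9816*2.3 - 0.1908*5.6 + 2.5
= -0.8263


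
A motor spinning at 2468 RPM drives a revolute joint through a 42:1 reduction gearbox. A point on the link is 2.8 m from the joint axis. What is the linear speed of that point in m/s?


omega_motor = 2468 * 2*pi/60 = 258.4484 rad/s
omega_joint = omega_motor / 42 = 6.1535 rad/s
v = omega_joint * r = 6.1535 * 2.8
= 17.2299 m/s


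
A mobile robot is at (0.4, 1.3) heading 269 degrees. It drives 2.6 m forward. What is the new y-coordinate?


y_new = y0 + d*sin(theta)
= 1.3 + 2.6*sin(269)
= 1.3 + -2.5996
= -1.2996


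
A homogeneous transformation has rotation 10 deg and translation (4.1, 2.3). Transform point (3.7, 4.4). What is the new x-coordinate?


x' = cos(theta)*px - sin(theta)*py + tx
= 0.9848*3.7 - 0.1736*4.4 + 4.1
= 6.9797


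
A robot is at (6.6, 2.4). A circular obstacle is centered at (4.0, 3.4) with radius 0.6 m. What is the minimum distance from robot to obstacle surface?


center_dist = sqrt((6.6-4.0)^2 + (2.4-3.4)^2)
= sqrt(6.76 + 1.0)
= 2.7857
min_dist = center_dist - radius = 2.7857 - 0.6 = 2.1857 m


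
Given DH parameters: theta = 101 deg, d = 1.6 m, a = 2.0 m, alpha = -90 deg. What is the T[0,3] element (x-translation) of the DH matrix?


T[0,3] = a * cos(theta)
= 2.0 * cos(101 deg)
= 2.0 * -0.1908
= -0.3816


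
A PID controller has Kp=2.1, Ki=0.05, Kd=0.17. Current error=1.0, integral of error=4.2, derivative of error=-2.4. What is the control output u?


u = Kp*e + Ki*int(e) + Kd*de/dt
= 2.1*1.0 + 0.05*4.2 + 0.17*(-2.4)
= 2.1 + 0.21 + -0.408
= 1.902


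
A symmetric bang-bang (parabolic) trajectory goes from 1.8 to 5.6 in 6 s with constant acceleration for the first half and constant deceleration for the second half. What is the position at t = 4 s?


Symmetric rest-to-rest: each phase covers (pf-p0)/2 in time T/2. 0.5*a*(T/2)^2 = (pf-p0)/2 => a = 4*(pf-p0)/T^2
a = 4*(5.6-1.8)/6^2 = 0.4222
t = 4 is in the deceleration phase (t > T/2).
p = pf - 0.5*a*(T-t)^2 = 5.6 - 0.5*0.4222*2^2
= 4.7556


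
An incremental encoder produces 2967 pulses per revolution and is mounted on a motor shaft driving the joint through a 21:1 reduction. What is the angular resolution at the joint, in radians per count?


counts per rev = 2967
effective counts at joint = 2967 * 21 = 62307
resolution = 2*pi / 62307
= 1.0084e-04 rad/count


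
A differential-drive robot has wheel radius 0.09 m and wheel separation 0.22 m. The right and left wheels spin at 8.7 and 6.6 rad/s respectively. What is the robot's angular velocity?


vR = r*wR = 0.09*8.7 = 0.783 m/s
vL = r*wL = 0.09*6.6 = 0.594 m/s
v = (vR+vL)/2 = 0.6885 m/s
omega = (vR-vL)/L = 0.8591 rad/s
angular velocity = 0.8591 rad/s


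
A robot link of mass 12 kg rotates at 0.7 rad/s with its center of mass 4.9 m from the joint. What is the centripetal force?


F = m * omega^2 * r
= 12 * 0.7^2 * 4.9
= 12 * 0.49 * 4.9
= 28.812 N


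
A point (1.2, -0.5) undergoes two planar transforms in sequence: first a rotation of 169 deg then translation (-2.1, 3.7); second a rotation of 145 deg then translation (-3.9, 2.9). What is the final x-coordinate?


After transform 1:
x1 = cos(169)*1.2 - sin(169)*-0.5 + -2.1 = -3.1825
y1 = sin(169)*1.2 + cos(169)*-0.5 + 3.7 = 4.4198
After transform 2:
x2 = cos(145)*-3.1825 - sin(145)*4.4198 + -3.9
= -3.8281


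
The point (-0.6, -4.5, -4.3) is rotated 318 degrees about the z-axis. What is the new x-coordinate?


Rotation about z-axis: x' = x*cos(theta) - y*sin(theta)
= -0.6 * 0.7431 - -4.5 * -0.6691
= -3.457


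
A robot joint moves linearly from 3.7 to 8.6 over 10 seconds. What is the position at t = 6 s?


s = t/T = 6/10 = 0.6
p(t) = p0 + (pf-p0)*s
= 3.7 + (8.6 - 3.7) * 0.6
= 6.64


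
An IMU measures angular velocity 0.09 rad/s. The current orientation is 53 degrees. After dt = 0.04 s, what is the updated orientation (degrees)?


delta_theta = w * dt = 0.09 * 0.04 = 0.0036 rad
= 0.2063 deg
theta_new = 53 + 0.2063 = 53.2063 deg


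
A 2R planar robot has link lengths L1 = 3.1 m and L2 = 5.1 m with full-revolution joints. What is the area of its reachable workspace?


r_max = L1 + L2 = 8.2 m
r_min = |L1 - L2| = 2.0 m
Area = pi*(r_max^2 - r_min^2)
= pi*(67.24 - 4.0)
= pi * 63.24
= 198.6743 m^2


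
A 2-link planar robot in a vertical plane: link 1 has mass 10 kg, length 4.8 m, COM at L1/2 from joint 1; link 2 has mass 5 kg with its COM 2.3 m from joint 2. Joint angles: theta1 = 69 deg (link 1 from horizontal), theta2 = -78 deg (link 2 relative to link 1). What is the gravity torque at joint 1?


Horizontal distance from joint 1 to link-1 COM:
  x_c1 = (L1/2)*cos(t1) = 2.4 * 0.3584 = 0.8601 m
Horizontal distance from joint 1 to link-2 COM:
  x_c2 = L1*cos(t1) + Lc2*cos(t1+t2)
       = 4.8*0.3584 + 2.3*0.9877 = 3.9918 m
tau1 = m1*g*x_c1 + m2*g*x_c2
     = 10*9.81*0.8601 + 5*9.81*3.9918
     = 84.3742 + 195.8002
     = 280.1744 Nm


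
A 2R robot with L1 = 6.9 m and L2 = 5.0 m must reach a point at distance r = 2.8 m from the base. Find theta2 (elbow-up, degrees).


cos(theta2) = (r^2 - L1^2 - L2^2) / (2*L1*L2)
cos(theta2) = (7.84 - 47.61 - 25.0) / 69.0
cos(theta2) = -0.938696
theta2 = 159.8336 degrees


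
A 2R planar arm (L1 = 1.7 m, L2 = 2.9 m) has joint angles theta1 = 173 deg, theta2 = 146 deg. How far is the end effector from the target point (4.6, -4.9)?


End effector via forward kinematics:
x = L1*cos(t1) + L2*cos(t1+t2) = 0.5013
y = L1*sin(t1) + L2*sin(t1+t2) = -1.6954
Distance to target:
d = sqrt((4.6 - 0.5013)^2 + (-4.9 - -1.6954)^2)
= sqrt(16.7991 + 10.2695)
= 5.2027 m


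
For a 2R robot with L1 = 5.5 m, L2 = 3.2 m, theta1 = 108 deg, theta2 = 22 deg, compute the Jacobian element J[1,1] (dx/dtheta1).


J[1,1] = -L1*sin(t1) - L2*sin(t1+t2)
= -5.5*sin(108) - 3.2*sin(130)
= -7.6822


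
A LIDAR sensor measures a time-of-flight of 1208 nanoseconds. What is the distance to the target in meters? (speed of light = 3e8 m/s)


tof = 1208 ns = 1.208e-06 s
dist = c * tof / 2
= 3e8 * 1.208e-06 / 2
= 181.2 m


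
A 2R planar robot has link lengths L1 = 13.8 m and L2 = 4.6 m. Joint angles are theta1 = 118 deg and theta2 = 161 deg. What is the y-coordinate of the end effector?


Convert angles to radians: theta1 = 2.0595, theta2 = 2.81
y = L1*sin(theta1) + L2*sin(theta1+theta2)
y = 12.1847 + -4.5434
y = 7.6413


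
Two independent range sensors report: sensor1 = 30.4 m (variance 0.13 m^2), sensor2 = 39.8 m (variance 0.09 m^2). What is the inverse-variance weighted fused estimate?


w1 = (1/var1) / (1/var1 + 1/var2)
   = 7.6923 / (7.6923 + 11.1111) = 0.4091
w2 = 1 - w1 = 0.5909
fused = w1*s1 + w2*s2 = 12.4364 + 23.5182
= 35.9545 m


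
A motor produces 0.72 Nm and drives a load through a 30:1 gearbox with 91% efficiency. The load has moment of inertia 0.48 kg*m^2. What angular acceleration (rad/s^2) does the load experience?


tau_out = tau_motor * N * eta
= 0.72 * 30 * 0.91 = 19.656 Nm
alpha = tau_out / I = 19.656 / 0.48
= 40.95 rad/s^2


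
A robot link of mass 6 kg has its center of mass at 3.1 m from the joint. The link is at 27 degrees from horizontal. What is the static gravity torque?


tau = m*g*L*cos(angle)
= 6 * 9.81 * 3.1 * cos(27 deg)
= 6 * 9.81 * 3.1 * 0.891
= 162.5784 Nm


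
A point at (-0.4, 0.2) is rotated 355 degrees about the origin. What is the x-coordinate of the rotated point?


x' = x*cos(theta) - y*sin(theta)
cos(355 deg) = 0.9962, sin(355 deg) = -0.0872
x' = -0.4 * 0.9962 - 0.2 * -0.0872
= -0.3985 - -0.0174
= -0.381


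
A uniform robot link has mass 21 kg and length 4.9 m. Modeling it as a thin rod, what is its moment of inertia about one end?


I = (1/3) * m * L^2
= (1/3) * 21 * 4.9^2
= 0.333333 * 21 * 24.01
= 168.07 kg*m^2


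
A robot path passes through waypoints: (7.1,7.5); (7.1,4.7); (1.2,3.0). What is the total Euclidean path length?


Segment lengths:
  seg1 = sqrt((0.0)^2 + (-2.8)^2) = 2.8
  seg2 = sqrt((-5.9)^2 + (-1.7)^2) = 6.14
Total = 8.94


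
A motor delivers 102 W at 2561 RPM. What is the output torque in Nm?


omega = 2561 * 2*pi/60 = 268.1873 rad/s
tau = P / omega = 102 / 268.1873
= 0.3803 Nm


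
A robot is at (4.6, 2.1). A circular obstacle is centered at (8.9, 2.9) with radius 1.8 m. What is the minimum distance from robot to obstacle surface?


center_dist = sqrt((4.6-8.9)^2 + (2.1-2.9)^2)
= sqrt(18.49 + 0.64)
= 4.3738
min_dist = center_dist - radius = 4.3738 - 1.8 = 2.5738 m


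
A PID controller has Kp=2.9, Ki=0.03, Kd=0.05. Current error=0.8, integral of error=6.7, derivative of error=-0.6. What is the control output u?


u = Kp*e + Ki*int(e) + Kd*de/dt
= 2.9*0.8 + 0.03*6.7 + 0.05*(-0.6)
= 2.32 + 0.201 + -0.03
= 2.491


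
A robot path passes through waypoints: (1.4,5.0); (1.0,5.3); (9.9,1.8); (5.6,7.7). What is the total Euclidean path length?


Segment lengths:
  seg1 = sqrt((-0.4)^2 + (0.3)^2) = 0.5
  seg2 = sqrt((8.9)^2 + (-3.5)^2) = 9.5635
  seg3 = sqrt((-4.3)^2 + (5.9)^2) = 7.3007
Total = 17.3642


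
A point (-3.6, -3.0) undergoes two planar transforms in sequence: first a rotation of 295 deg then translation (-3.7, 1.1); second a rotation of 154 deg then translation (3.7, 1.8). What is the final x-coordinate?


After transform 1:
x1 = cos(295)*-3.6 - sin(295)*-3.0 + -3.7 = -7.9403
y1 = sin(295)*-3.6 + cos(295)*-3.0 + 1.1 = 3.0949
After transform 2:
x2 = cos(154)*-7.9403 - sin(154)*3.0949 + 3.7
= 9.48


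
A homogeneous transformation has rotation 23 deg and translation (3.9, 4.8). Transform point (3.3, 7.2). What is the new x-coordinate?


x' = cos(theta)*px - sin(theta)*py + tx
= 0.9205*3.3 - 0.3907*7.2 + 3.9
= 4.1244


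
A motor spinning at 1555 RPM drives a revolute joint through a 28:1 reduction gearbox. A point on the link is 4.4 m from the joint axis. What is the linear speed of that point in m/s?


omega_motor = 1555 * 2*pi/60 = 162.8392 rad/s
omega_joint = omega_motor / 28 = 5.8157 rad/s
v = omega_joint * r = 5.8157 * 4.4
= 25.589 m/s


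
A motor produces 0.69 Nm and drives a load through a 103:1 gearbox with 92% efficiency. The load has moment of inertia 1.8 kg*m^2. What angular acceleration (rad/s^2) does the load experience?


tau_out = tau_motor * N * eta
= 0.69 * 103 * 0.92 = 65.3844 Nm
alpha = tau_out / I = 65.3844 / 1.8
= 36.3247 rad/s^2


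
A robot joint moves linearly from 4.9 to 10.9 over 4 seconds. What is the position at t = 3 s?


s = t/T = 3/4 = 0.75
p(t) = p0 + (pf-p0)*s
= 4.9 + (10.9 - 4.9) * 0.75
= 9.4


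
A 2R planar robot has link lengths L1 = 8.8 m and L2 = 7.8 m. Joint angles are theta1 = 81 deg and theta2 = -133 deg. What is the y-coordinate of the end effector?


Convert angles to radians: theta1 = 1.4137, theta2 = -2.3213
y = L1*sin(theta1) + L2*sin(theta1+theta2)
y = 8.6917 + -6.1465
y = 2.5452


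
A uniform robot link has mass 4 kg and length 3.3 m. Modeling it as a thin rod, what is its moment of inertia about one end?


I = (1/3) * m * L^2
= (1/3) * 4 * 3.3^2
= 0.333333 * 4 * 10.89
= 14.52 kg*m^2


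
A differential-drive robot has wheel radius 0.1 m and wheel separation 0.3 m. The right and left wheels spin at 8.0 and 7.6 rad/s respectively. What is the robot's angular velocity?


vR = r*wR = 0.1*8.0 = 0.8 m/s
vL = r*wL = 0.1*7.6 = 0.76 m/s
v = (vR+vL)/2 = 0.78 m/s
omega = (vR-vL)/L = 0.1333 rad/s
angular velocity = 0.1333 rad/s


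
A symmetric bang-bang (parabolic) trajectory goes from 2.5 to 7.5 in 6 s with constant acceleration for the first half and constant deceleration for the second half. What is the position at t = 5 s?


Symmetric rest-to-rest: each phase covers (pf-p0)/2 in time T/2. 0.5*a*(T/2)^2 = (pf-p0)/2 => a = 4*(pf-p0)/T^2
a = 4*(7.5-2.5)/6^2 = 0.5556
t = 5 is in the deceleration phase (t > T/2).
p = pf - 0.5*a*(T-t)^2 = 7.5 - 0.5*0.5556*1^2
= 7.2222


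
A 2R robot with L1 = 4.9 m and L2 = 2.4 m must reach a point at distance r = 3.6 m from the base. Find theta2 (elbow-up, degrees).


cos(theta2) = (r^2 - L1^2 - L2^2) / (2*L1*L2)
cos(theta2) = (12.96 - 24.01 - 5.76) / 23.52
cos(theta2) = -0.714711
theta2 = 135.6195 degrees


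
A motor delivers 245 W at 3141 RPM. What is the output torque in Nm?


omega = 3141 * 2*pi/60 = 328.9248 rad/s
tau = P / omega = 245 / 328.9248
= 0.7449 Nm


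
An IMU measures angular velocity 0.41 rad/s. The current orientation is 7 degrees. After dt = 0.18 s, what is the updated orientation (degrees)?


delta_theta = w * dt = 0.41 * 0.18 = 0.0738 rad
= 4.2284 deg
theta_new = 7 + 4.2284 = 11.2284 deg


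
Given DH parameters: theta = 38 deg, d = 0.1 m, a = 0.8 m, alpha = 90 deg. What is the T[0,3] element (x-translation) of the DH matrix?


T[0,3] = a * cos(theta)
= 0.8 * cos(38 deg)
= 0.8 * 0.788
= 0.6304


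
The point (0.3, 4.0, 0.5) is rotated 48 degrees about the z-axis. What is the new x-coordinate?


Rotation about z-axis: x' = x*cos(theta) - y*sin(theta)
= 0.3 * 0.6691 - 4.0 * 0.7431
= -2.7718


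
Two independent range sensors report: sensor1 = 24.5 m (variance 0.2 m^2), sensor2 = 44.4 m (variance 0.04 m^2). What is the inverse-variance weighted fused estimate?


w1 = (1/var1) / (1/var1 + 1/var2)
   = 5.0 / (5.0 + 25.0) = 0.1667
w2 = 1 - w1 = 0.8333
fused = w1*s1 + w2*s2 = 4.0833 + 37.0
= 41.0833 m


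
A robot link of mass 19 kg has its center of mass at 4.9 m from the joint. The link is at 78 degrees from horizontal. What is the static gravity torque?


tau = m*g*L*cos(angle)
= 19 * 9.81 * 4.9 * cos(78 deg)
= 19 * 9.81 * 4.9 * 0.2079
= 189.888 Nm


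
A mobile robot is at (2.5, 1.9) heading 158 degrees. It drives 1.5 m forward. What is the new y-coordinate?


y_new = y0 + d*sin(theta)
= 1.9 + 1.5*sin(158)
= 1.9 + 0.5619
= 2.4619


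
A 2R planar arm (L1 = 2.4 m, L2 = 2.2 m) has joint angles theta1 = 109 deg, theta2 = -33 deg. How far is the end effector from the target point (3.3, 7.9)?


End effector via forward kinematics:
x = L1*cos(t1) + L2*cos(t1+t2) = -0.2491
y = L1*sin(t1) + L2*sin(t1+t2) = 4.4039
Distance to target:
d = sqrt((3.3 - -0.2491)^2 + (7.9 - 4.4039)^2)
= sqrt(12.5964 + 12.2227)
= 4.9819 m


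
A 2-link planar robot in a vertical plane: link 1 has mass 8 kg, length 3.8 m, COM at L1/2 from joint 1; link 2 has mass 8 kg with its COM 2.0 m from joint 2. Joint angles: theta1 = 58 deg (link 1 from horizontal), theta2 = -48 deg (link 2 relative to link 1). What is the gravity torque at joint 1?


Horizontal distance from joint 1 to link-1 COM:
  x_c1 = (L1/2)*cos(t1) = 1.9 * 0.5299 = 1.0068 m
Horizontal distance from joint 1 to link-2 COM:
  x_c2 = L1*cos(t1) + Lc2*cos(t1+t2)
       = 3.8*0.5299 + 2.0*0.9848 = 3.9833 m
tau1 = m1*g*x_c1 + m2*g*x_c2
     = 8*9.81*1.0068 + 8*9.81*3.9833
     = 79.0173 + 312.6101
     = 391.6274 Nm


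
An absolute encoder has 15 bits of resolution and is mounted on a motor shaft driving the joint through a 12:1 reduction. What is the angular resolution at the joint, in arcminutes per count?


counts = 2^15 = 32768
effective counts at joint = 32768 * 12 = 393216
resolution = 360*60 / 393216
= 0.0549 arcmin/count


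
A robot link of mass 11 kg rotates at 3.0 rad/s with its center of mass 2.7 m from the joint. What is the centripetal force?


F = m * omega^2 * r
= 11 * 3.0^2 * 2.7
= 11 * 9.0 * 2.7
= 267.3 N


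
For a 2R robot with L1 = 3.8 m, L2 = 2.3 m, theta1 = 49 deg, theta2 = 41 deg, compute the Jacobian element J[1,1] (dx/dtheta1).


J[1,1] = -L1*sin(t1) - L2*sin(t1+t2)
= -3.8*sin(49) - 2.3*sin(90)
= -5.1679


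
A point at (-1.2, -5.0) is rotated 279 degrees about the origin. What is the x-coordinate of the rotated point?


x' = x*cos(theta) - y*sin(theta)
cos(279 deg) = 0.1564, sin(279 deg) = -0.9877
x' = -1.2 * 0.1564 - -5.0 * -0.9877
= -0.1877 - 4.9384
= -5.1262


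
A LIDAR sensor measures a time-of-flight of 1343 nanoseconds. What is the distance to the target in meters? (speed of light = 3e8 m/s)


tof = 1343 ns = 1.343e-06 s
dist = c * tof / 2
= 3e8 * 1.343e-06 / 2
= 201.45 m


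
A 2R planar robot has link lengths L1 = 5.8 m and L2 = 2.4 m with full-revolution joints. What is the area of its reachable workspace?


r_max = L1 + L2 = 8.2 m
r_min = |L1 - L2| = 3.4 m
Area = pi*(r_max^2 - r_min^2)
= pi*(67.24 - 11.56)
= pi * 55.68
= 174.9239 m^2


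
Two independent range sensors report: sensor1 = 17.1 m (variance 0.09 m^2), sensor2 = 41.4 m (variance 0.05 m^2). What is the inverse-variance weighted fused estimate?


w1 = (1/var1) / (1/var1 + 1/var2)
   = 11.1111 / (11.1111 + 20.0) = 0.3571
w2 = 1 - w1 = 0.6429
fused = w1*s1 + w2*s2 = 6.1071 + 26.6143
= 32.7214 m


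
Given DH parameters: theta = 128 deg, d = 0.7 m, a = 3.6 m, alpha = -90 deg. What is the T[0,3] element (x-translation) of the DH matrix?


T[0,3] = a * cos(theta)
= 3.6 * cos(128 deg)
= 3.6 * -0.6157
= -2.2164


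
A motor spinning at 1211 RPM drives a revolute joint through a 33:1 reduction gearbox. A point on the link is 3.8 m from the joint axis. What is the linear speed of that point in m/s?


omega_motor = 1211 * 2*pi/60 = 126.8156 rad/s
omega_joint = omega_motor / 33 = 3.8429 rad/s
v = omega_joint * r = 3.8429 * 3.8
= 14.603 m/s


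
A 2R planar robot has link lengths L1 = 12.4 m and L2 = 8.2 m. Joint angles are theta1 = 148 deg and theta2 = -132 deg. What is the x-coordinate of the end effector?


Convert angles to radians: theta1 = 2.5831, theta2 = -2.3038
x = L1*cos(theta1) + L2*cos(theta1+theta2)
x = -10.5158 + 7.8823
x = -2.6335


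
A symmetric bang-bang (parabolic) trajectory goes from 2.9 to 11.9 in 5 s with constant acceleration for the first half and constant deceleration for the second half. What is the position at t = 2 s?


Symmetric rest-to-rest: each phase covers (pf-p0)/2 in time T/2. 0.5*a*(T/2)^2 = (pf-p0)/2 => a = 4*(pf-p0)/T^2
a = 4*(11.9-2.9)/5^2 = 1.44
t = 2 is in the acceleration phase (t <= T/2).
p = p0 + 0.5*a*t^2 = 2.9 + 0.5*1.44*2^2
= 5.78


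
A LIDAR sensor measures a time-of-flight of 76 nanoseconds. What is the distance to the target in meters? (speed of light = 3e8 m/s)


tof = 76 ns = 7.6e-08 s
dist = c * tof / 2
= 3e8 * 7.6e-08 / 2
= 11.4 m


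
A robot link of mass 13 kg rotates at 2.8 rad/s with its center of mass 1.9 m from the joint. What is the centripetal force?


F = m * omega^2 * r
= 13 * 2.8^2 * 1.9
= 13 * 7.84 * 1.9
= 193.648 N


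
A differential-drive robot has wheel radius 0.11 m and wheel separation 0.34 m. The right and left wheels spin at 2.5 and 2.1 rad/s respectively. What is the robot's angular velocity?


vR = r*wR = 0.11*2.5 = 0.275 m/s
vL = r*wL = 0.11*2.1 = 0.231 m/s
v = (vR+vL)/2 = 0.253 m/s
omega = (vR-vL)/L = 0.1294 rad/s
angular velocity = 0.1294 rad/s


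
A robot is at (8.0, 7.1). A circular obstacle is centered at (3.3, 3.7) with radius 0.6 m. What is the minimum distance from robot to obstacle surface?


center_dist = sqrt((8.0-3.3)^2 + (7.1-3.7)^2)
= sqrt(22.09 + 11.56)
= 5.8009
min_dist = center_dist - radius = 5.8009 - 0.6 = 5.2009 m


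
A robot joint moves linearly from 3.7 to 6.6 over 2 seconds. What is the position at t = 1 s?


s = t/T = 1/2 = 0.5
p(t) = p0 + (pf-p0)*s
= 3.7 + (6.6 - 3.7) * 0.5
= 5.15


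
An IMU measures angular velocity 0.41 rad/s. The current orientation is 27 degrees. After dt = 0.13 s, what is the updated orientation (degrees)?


delta_theta = w * dt = 0.41 * 0.13 = 0.0533 rad
= 3.0539 deg
theta_new = 27 + 3.0539 = 30.0539 deg


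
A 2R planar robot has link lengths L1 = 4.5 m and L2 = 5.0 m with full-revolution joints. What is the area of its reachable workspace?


r_max = L1 + L2 = 9.5 m
r_min = |L1 - L2| = 0.5 m
Area = pi*(r_max^2 - r_min^2)
= pi*(90.25 - 0.25)
= pi * 90.0
= 282.7433 m^2


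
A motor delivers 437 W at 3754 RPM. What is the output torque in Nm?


omega = 3754 * 2*pi/60 = 393.118 rad/s
tau = P / omega = 437 / 393.118
= 1.1116 Nm


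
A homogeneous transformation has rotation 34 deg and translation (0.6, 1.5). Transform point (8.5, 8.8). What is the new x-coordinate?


x' = cos(theta)*px - sin(theta)*py + tx
= 0.829*8.5 - 0.5592*8.8 + 0.6
= 2.7259


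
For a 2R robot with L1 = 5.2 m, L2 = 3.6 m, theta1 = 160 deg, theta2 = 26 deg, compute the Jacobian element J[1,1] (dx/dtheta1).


J[1,1] = -L1*sin(t1) - L2*sin(t1+t2)
= -5.2*sin(160) - 3.6*sin(186)
= -1.4022


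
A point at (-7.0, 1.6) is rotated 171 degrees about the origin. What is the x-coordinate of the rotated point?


x' = x*cos(theta) - y*sin(theta)
cos(171 deg) = -0.9877, sin(171 deg) = 0.1564
x' = -7.0 * -0.9877 - 1.6 * 0.1564
= 6.9138 - 0.2503
= 6.6635


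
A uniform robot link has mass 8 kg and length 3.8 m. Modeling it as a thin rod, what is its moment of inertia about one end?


I = (1/3) * m * L^2
= (1/3) * 8 * 3.8^2
= 0.333333 * 8 * 14.44
= 38.5067 kg*m^2


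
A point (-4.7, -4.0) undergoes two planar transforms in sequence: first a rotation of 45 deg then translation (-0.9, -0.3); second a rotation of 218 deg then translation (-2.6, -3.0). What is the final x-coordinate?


After transform 1:
x1 = cos(45)*-4.7 - sin(45)*-4.0 + -0.9 = -1.395
y1 = sin(45)*-4.7 + cos(45)*-4.0 + -0.3 = -6.4518
After transform 2:
x2 = cos(218)*-1.395 - sin(218)*-6.4518 + -2.6
= -5.4729


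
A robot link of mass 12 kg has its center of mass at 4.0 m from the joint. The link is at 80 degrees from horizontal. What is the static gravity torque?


tau = m*g*L*cos(angle)
= 12 * 9.81 * 4.0 * cos(80 deg)
= 12 * 9.81 * 4.0 * 0.1736
= 81.7675 Nm


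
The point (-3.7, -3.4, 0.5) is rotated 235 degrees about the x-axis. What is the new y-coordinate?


Rotation about x-axis: y' = y*cos(theta) - z*sin(theta)
= -3.4 * -0.5736 - 0.5 * -0.8192
= 2.3597


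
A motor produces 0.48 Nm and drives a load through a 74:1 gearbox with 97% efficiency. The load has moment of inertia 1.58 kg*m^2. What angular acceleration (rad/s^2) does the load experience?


tau_out = tau_motor * N * eta
= 0.48 * 74 * 0.97 = 34.4544 Nm
alpha = tau_out / I = 34.4544 / 1.58
= 21.8066 rad/s^2


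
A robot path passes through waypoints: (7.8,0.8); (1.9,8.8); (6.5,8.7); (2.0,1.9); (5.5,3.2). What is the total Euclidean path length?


Segment lengths:
  seg1 = sqrt((-5.9)^2 + (8.0)^2) = 9.9403
  seg2 = sqrt((4.6)^2 + (-0.1)^2) = 4.6011
  seg3 = sqrt((-4.5)^2 + (-6.8)^2) = 8.1541
  seg4 = sqrt((3.5)^2 + (1.3)^2) = 3.7336
Total = 26.4292


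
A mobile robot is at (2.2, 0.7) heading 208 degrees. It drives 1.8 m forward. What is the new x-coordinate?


x_new = x0 + d*cos(theta)
= 2.2 + 1.8*cos(208)
= 2.2 + -1.5893
= 0.6107


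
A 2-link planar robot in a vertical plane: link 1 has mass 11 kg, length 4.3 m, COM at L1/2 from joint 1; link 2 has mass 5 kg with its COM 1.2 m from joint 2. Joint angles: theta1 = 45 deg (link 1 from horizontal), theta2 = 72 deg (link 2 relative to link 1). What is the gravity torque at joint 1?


Horizontal distance from joint 1 to link-1 COM:
  x_c1 = (L1/2)*cos(t1) = 2.15 * 0.7071 = 1.5203 m
Horizontal distance from joint 1 to link-2 COM:
  x_c2 = L1*cos(t1) + Lc2*cos(t1+t2)
       = 4.3*0.7071 + 1.2*-0.454 = 2.4958 m
tau1 = m1*g*x_c1 + m2*g*x_c2
     = 11*9.81*1.5203 + 5*9.81*2.4958
     = 164.0534 + 122.4175
     = 286.4709 Nm


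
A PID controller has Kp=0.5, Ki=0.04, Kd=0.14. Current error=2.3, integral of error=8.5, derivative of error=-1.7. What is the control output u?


u = Kp*e + Ki*int(e) + Kd*de/dt
= 0.5*2.3 + 0.04*8.5 + 0.14*(-1.7)
= 1.15 + 0.34 + -0.238
= 1.252


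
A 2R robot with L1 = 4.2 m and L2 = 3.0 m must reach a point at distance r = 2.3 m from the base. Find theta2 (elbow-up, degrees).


cos(theta2) = (r^2 - L1^2 - L2^2) / (2*L1*L2)
cos(theta2) = (5.29 - 17.64 - 9.0) / 25.2
cos(theta2) = -0.847222
theta2 = 147.9108 degrees


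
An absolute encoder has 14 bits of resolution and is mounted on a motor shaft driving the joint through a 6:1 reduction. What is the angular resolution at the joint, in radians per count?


counts = 2^14 = 16384
effective counts at joint = 16384 * 6 = 98304
resolution = 2*pi / 98304
= 6.3916e-05 rad/count


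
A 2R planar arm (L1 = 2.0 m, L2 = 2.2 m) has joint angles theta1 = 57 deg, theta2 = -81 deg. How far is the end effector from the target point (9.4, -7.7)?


End effector via forward kinematics:
x = L1*cos(t1) + L2*cos(t1+t2) = 3.0991
y = L1*sin(t1) + L2*sin(t1+t2) = 0.7825
Distance to target:
d = sqrt((9.4 - 3.0991)^2 + (-7.7 - 0.7825)^2)
= sqrt(39.7016 + 71.9532)
= 10.5667 m


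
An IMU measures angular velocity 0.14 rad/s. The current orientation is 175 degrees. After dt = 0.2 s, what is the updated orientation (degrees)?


delta_theta = w * dt = 0.14 * 0.2 = 0.028 rad
= 1.6043 deg
theta_new = 175 + 1.6043 = 176.6043 deg


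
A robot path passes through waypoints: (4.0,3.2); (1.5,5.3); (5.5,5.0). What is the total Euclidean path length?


Segment lengths:
  seg1 = sqrt((-2.5)^2 + (2.1)^2) = 3.265
  seg2 = sqrt((4.0)^2 + (-0.3)^2) = 4.0112
Total = 7.2762


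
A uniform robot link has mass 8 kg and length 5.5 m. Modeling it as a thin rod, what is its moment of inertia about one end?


I = (1/3) * m * L^2
= (1/3) * 8 * 5.5^2
= 0.333333 * 8 * 30.25
= 80.6667 kg*m^2


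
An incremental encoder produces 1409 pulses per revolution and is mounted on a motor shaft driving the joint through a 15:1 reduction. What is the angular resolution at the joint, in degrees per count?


counts per rev = 1409
effective counts at joint = 1409 * 15 = 21135
resolution = 360 / 21135
= 0.017 deg/count


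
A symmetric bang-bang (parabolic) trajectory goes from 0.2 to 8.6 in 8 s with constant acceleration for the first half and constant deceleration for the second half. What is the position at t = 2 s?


Symmetric rest-to-rest: each phase covers (pf-p0)/2 in time T/2. 0.5*a*(T/2)^2 = (pf-p0)/2 => a = 4*(pf-p0)/T^2
a = 4*(8.6-0.2)/8^2 = 0.525
t = 2 is in the acceleration phase (t <= T/2).
p = p0 + 0.5*a*t^2 = 0.2 + 0.5*0.525*2^2
= 1.25


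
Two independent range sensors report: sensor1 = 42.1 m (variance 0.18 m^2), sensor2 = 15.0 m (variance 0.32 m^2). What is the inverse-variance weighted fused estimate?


w1 = (1/var1) / (1/var1 + 1/var2)
   = 5.5556 / (5.5556 + 3.125) = 0.64
w2 = 1 - w1 = 0.36
fused = w1*s1 + w2*s2 = 26.944 + 5.4
= 32.344 m


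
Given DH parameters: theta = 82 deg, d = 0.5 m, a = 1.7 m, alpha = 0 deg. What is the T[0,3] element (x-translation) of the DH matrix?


T[0,3] = a * cos(theta)
= 1.7 * cos(82 deg)
= 1.7 * 0.1392
= 0.2366


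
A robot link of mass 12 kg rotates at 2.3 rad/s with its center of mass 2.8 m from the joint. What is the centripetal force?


F = m * omega^2 * r
= 12 * 2.3^2 * 2.8
= 12 * 5.29 * 2.8
= 177.744 N


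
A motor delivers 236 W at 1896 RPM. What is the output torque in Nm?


omega = 1896 * 2*pi/60 = 198.5487 rad/s
tau = P / omega = 236 / 198.5487
= 1.1886 Nm


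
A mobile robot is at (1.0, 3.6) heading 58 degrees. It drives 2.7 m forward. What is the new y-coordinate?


y_new = y0 + d*sin(theta)
= 3.6 + 2.7*sin(58)
= 3.6 + 2.2897
= 5.8897


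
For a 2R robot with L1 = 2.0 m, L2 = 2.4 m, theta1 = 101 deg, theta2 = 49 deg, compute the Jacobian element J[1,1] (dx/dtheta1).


J[1,1] = -L1*sin(t1) - L2*sin(t1+t2)
= -2.0*sin(101) - 2.4*sin(150)
= -3.1633


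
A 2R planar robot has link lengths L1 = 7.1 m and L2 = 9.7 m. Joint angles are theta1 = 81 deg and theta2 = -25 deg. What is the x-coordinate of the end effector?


Convert angles to radians: theta1 = 1.4137, theta2 = -0.4363
x = L1*cos(theta1) + L2*cos(theta1+theta2)
x = 1.1107 + 5.4242
x = 6.5349


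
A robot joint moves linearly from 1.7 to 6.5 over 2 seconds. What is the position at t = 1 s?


s = t/T = 1/2 = 0.5
p(t) = p0 + (pf-p0)*s
= 1.7 + (6.5 - 1.7) * 0.5
= 4.1


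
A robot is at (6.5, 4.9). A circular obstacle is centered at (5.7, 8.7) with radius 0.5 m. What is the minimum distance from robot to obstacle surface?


center_dist = sqrt((6.5-5.7)^2 + (4.9-8.7)^2)
= sqrt(0.64 + 14.44)
= 3.8833
min_dist = center_dist - radius = 3.8833 - 0.5 = 3.3833 m


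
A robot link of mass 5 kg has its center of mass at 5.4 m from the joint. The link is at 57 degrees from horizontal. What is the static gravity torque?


tau = m*g*L*cos(angle)
= 5 * 9.81 * 5.4 * cos(57 deg)
= 5 * 9.81 * 5.4 * 0.5446
= 144.2585 Nm


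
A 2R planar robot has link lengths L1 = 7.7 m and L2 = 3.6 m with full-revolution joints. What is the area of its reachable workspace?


r_max = L1 + L2 = 11.3 m
r_min = |L1 - L2| = 4.1 m
Area = pi*(r_max^2 - r_min^2)
= pi*(127.69 - 16.81)
= pi * 110.88
= 348.3398 m^2


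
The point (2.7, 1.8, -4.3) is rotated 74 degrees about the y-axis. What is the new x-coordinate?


Rotation about y-axis: x' = x*cos(theta) + z*sin(theta)
= 2.7 * 0.2756 + -4.3 * 0.9613
= -3.3892


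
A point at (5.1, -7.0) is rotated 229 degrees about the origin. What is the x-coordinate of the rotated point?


x' = x*cos(theta) - y*sin(theta)
cos(229 deg) = -0.6561, sin(229 deg) = -0.7547
x' = 5.1 * -0.6561 - -7.0 * -0.7547
= -3.3459 - 5.283
= -8.6289


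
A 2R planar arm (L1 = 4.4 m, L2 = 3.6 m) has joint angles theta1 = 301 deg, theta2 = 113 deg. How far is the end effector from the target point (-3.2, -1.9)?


End effector via forward kinematics:
x = L1*cos(t1) + L2*cos(t1+t2) = 4.3822
y = L1*sin(t1) + L2*sin(t1+t2) = -0.8591
Distance to target:
d = sqrt((-3.2 - 4.3822)^2 + (-1.9 - -0.8591)^2)
= sqrt(57.4897 + 1.0835)
= 7.6533 m


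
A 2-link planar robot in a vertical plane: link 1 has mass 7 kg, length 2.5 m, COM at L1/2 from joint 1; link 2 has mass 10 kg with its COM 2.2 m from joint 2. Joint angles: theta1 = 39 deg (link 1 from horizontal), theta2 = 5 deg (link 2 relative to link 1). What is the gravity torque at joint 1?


Horizontal distance from joint 1 to link-1 COM:
  x_c1 = (L1/2)*cos(t1) = 1.25 * 0.7771 = 0.9714 m
Horizontal distance from joint 1 to link-2 COM:
  x_c2 = L1*cos(t1) + Lc2*cos(t1+t2)
       = 2.5*0.7771 + 2.2*0.7193 = 3.5254 m
tau1 = m1*g*x_c1 + m2*g*x_c2
     = 7*9.81*0.9714 + 10*9.81*3.5254
     = 66.7083 + 345.843
     = 412.5512 Nm


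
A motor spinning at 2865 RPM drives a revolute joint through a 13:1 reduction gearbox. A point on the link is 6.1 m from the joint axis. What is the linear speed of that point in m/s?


omega_motor = 2865 * 2*pi/60 = 300.0221 rad/s
omega_joint = omega_motor / 13 = 23.0786 rad/s
v = omega_joint * r = 23.0786 * 6.1
= 140.7796 m/s


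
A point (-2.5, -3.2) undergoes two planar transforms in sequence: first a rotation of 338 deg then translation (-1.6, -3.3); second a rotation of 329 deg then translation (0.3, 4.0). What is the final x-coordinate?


After transform 1:
x1 = cos(338)*-2.5 - sin(338)*-3.2 + -1.6 = -5.1167
y1 = sin(338)*-2.5 + cos(338)*-3.2 + -3.3 = -5.3305
After transform 2:
x2 = cos(329)*-5.1167 - sin(329)*-5.3305 + 0.3
= -6.8313


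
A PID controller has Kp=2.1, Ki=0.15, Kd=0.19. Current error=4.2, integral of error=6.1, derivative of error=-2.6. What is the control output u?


u = Kp*e + Ki*int(e) + Kd*de/dt
= 2.1*4.2 + 0.15*6.1 + 0.19*(-2.6)
= 8.82 + 0.915 + -0.494
= 9.241


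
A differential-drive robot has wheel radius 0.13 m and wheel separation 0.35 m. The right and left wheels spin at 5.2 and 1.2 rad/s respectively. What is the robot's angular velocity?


vR = r*wR = 0.13*5.2 = 0.676 m/s
vL = r*wL = 0.13*1.2 = 0.156 m/s
v = (vR+vL)/2 = 0.416 m/s
omega = (vR-vL)/L = 1.4857 rad/s
angular velocity = 1.4857 rad/s


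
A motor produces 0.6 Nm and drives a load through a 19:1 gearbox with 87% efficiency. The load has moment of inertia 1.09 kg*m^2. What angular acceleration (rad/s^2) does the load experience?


tau_out = tau_motor * N * eta
= 0.6 * 19 * 0.87 = 9.918 Nm
alpha = tau_out / I = 9.918 / 1.09
= 9.0991 rad/s^2


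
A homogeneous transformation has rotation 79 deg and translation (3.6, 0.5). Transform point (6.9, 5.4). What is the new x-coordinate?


x' = cos(theta)*px - sin(theta)*py + tx
= 0.1908*6.9 - 0.9816*5.4 + 3.6
= -0.3842


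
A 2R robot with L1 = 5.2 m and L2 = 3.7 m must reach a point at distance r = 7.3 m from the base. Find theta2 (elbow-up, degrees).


cos(theta2) = (r^2 - L1^2 - L2^2) / (2*L1*L2)
cos(theta2) = (53.29 - 27.04 - 13.69) / 38.48
cos(theta2) = 0.326403
theta2 = 70.9494 degrees


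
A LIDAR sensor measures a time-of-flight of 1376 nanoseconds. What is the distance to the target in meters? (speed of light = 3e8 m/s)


tof = 1376 ns = 1.376e-06 s
dist = c * tof / 2
= 3e8 * 1.376e-06 / 2
= 206.4 m


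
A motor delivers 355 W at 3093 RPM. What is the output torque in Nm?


omega = 3093 * 2*pi/60 = 323.8982 rad/s
tau = P / omega = 355 / 323.8982
= 1.096 Nm


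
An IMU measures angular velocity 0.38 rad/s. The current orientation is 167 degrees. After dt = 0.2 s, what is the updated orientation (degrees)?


delta_theta = w * dt = 0.38 * 0.2 = 0.076 rad
= 4.3545 deg
theta_new = 167 + 4.3545 = 171.3545 deg


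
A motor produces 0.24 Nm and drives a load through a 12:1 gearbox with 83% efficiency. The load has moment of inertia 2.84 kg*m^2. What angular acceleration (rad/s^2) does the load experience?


tau_out = tau_motor * N * eta
= 0.24 * 12 * 0.83 = 2.3904 Nm
alpha = tau_out / I = 2.3904 / 2.84
= 0.8417 rad/s^2


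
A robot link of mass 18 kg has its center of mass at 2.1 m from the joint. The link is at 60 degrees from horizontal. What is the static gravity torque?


tau = m*g*L*cos(angle)
= 18 * 9.81 * 2.1 * cos(60 deg)
= 18 * 9.81 * 2.1 * 0.5
= 185.409 Nm


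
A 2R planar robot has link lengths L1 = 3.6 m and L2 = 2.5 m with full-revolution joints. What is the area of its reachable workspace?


r_max = L1 + L2 = 6.1 m
r_min = |L1 - L2| = 1.1 m
Area = pi*(r_max^2 - r_min^2)
= pi*(37.21 - 1.21)
= pi * 36.0
= 113.0973 m^2


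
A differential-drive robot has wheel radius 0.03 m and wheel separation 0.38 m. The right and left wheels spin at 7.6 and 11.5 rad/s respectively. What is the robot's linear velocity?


vR = r*wR = 0.03*7.6 = 0.228 m/s
vL = r*wL = 0.03*11.5 = 0.345 m/s
v = (vR+vL)/2 = 0.2865 m/s
omega = (vR-vL)/L = -0.3079 rad/s
linear velocity = 0.2865 m/s


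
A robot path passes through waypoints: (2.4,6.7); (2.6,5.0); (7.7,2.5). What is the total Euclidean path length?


Segment lengths:
  seg1 = sqrt((0.2)^2 + (-1.7)^2) = 1.7117
  seg2 = sqrt((5.1)^2 + (-2.5)^2) = 5.6798
Total = 7.3915


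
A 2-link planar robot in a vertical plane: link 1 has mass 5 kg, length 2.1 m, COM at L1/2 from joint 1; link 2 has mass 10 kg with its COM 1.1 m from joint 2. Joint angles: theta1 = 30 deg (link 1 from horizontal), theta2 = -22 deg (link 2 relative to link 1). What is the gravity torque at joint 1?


Horizontal distance from joint 1 to link-1 COM:
  x_c1 = (L1/2)*cos(t1) = 1.05 * 0.866 = 0.9093 m
Horizontal distance from joint 1 to link-2 COM:
  x_c2 = L1*cos(t1) + Lc2*cos(t1+t2)
       = 2.1*0.866 + 1.1*0.9903 = 2.9079 m
tau1 = m1*g*x_c1 + m2*g*x_c2
     = 5*9.81*0.9093 + 10*9.81*2.9079
     = 44.6025 + 285.2697
     = 329.8722 Nm


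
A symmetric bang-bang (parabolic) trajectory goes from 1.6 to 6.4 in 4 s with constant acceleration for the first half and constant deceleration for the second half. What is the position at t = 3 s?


Symmetric rest-to-rest: each phase covers (pf-p0)/2 in time T/2. 0.5*a*(T/2)^2 = (pf-p0)/2 => a = 4*(pf-p0)/T^2
a = 4*(6.4-1.6)/4^2 = 1.2
t = 3 is in the deceleration phase (t > T/2).
p = pf - 0.5*a*(T-t)^2 = 6.4 - 0.5*1.2*1^2
= 5.8
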